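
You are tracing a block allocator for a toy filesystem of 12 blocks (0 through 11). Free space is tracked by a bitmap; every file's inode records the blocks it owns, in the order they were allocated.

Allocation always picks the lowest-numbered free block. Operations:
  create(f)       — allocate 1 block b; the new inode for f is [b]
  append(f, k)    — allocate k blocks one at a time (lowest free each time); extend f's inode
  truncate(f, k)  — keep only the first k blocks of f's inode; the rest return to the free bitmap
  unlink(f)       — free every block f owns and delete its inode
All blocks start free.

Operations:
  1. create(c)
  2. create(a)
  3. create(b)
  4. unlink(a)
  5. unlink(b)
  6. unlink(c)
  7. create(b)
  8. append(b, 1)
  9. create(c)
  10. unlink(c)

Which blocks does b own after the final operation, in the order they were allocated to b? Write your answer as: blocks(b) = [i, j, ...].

blocks(b) = [0, 1]

after create(c) → c:[0]  free=[F...........]
after create(a) → a:[1], c:[0]  free=[FF..........]
after create(b) → a:[1], b:[2], c:[0]  free=[FFF.........]
after unlink(a) → b:[2], c:[0]  free=[F.F.........]
after unlink(b) → c:[0]  free=[F...........]
after unlink(c) →   free=[............]
after create(b) → b:[0]  free=[F...........]
after append(b, 1) → b:[0, 1]  free=[FF..........]
after create(c) → b:[0, 1], c:[2]  free=[FFF.........]
after unlink(c) → b:[0, 1]  free=[FF..........]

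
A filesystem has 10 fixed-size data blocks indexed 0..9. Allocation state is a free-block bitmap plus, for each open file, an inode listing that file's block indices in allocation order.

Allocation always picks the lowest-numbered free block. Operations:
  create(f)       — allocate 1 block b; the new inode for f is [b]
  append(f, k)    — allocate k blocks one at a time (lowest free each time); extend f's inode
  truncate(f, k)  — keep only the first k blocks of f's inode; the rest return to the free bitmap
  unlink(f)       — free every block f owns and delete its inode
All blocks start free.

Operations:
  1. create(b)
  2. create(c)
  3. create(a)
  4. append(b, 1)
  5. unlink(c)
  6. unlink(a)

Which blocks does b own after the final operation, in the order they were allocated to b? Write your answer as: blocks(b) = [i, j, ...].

[1] create(b) — b=0 (map F.........)
[2] create(c) — b=0 c=1 (map FF........)
[3] create(a) — a=2 b=0 c=1 (map FFF.......)
[4] append(b, 1) — a=2 b=0,3 c=1 (map FFFF......)
[5] unlink(c) — a=2 b=0,3 (map F.FF......)
[6] unlink(a) — b=0,3 (map F..F......)

blocks(b) = [0, 3]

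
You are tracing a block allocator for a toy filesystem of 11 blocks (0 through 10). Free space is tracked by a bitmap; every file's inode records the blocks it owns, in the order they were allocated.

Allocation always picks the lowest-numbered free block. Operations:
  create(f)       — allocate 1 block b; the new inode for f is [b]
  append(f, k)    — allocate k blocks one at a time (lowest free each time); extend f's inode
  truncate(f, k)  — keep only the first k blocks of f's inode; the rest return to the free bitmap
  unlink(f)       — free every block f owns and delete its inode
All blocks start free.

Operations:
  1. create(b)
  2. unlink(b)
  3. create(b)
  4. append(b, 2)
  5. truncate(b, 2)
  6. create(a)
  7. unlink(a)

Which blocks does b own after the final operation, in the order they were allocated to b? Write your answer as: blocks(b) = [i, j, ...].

[1] create(b) — b=0 (map F..........)
[2] unlink(b) —  (map ...........)
[3] create(b) — b=0 (map F..........)
[4] append(b, 2) — b=0,1,2 (map FFF........)
[5] truncate(b, 2) — b=0,1 (map FF.........)
[6] create(a) — a=2 b=0,1 (map FFF........)
[7] unlink(a) — b=0,1 (map FF.........)

blocks(b) = [0, 1]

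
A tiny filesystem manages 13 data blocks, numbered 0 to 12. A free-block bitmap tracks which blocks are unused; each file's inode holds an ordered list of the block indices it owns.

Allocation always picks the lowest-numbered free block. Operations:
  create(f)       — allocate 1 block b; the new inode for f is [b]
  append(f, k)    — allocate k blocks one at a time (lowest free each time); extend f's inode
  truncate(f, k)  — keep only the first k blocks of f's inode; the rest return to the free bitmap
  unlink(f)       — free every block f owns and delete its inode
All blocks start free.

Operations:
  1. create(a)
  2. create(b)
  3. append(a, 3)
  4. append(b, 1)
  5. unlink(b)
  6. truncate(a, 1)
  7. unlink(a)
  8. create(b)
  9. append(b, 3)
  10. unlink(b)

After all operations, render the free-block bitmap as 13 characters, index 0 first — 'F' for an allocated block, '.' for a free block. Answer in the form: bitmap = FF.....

bitmap = .............

after create(a) → a:[0]  free=[F............]
after create(b) → a:[0], b:[1]  free=[FF...........]
after append(a, 3) → a:[0, 2, 3, 4], b:[1]  free=[FFFFF........]
after append(b, 1) → a:[0, 2, 3, 4], b:[1, 5]  free=[FFFFFF.......]
after unlink(b) → a:[0, 2, 3, 4]  free=[F.FFF........]
after truncate(a, 1) → a:[0]  free=[F............]
after unlink(a) →   free=[.............]
after create(b) → b:[0]  free=[F............]
after append(b, 3) → b:[0, 1, 2, 3]  free=[FFFF.........]
after unlink(b) →   free=[.............]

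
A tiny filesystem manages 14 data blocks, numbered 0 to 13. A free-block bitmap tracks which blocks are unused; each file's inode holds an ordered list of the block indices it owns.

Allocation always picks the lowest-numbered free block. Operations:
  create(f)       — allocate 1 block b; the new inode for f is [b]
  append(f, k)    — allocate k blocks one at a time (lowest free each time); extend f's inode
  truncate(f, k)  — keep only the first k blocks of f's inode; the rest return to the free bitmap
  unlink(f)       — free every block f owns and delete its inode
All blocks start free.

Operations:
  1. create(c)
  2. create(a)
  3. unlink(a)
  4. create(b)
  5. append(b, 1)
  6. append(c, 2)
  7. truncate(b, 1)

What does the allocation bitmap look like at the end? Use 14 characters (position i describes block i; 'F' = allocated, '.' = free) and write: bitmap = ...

bitmap = FF.FF.........

[1] create(c) — c=0 (map F.............)
[2] create(a) — a=1 c=0 (map FF............)
[3] unlink(a) — c=0 (map F.............)
[4] create(b) — b=1 c=0 (map FF............)
[5] append(b, 1) — b=1,2 c=0 (map FFF...........)
[6] append(c, 2) — b=1,2 c=0,3,4 (map FFFFF.........)
[7] truncate(b, 1) — b=1 c=0,3,4 (map FF.FF.........)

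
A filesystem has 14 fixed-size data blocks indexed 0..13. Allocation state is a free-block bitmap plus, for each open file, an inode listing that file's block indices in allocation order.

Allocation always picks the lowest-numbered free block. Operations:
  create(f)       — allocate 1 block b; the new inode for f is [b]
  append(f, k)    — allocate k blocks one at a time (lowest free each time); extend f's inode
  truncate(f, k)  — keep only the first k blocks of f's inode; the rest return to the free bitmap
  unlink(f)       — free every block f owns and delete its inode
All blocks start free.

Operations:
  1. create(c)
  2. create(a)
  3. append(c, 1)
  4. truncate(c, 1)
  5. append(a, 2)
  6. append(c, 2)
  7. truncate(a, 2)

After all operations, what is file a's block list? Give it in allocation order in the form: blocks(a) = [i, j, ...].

blocks(a) = [1, 2]

  1. create(c)  ⇒  F.............  {c→[0]}
  2. create(a)  ⇒  FF............  {a→[1]; c→[0]}
  3. append(c, 1)  ⇒  FFF...........  {a→[1]; c→[0, 2]}
  4. truncate(c, 1)  ⇒  FF............  {a→[1]; c→[0]}
  5. append(a, 2)  ⇒  FFFF..........  {a→[1, 2, 3]; c→[0]}
  6. append(c, 2)  ⇒  FFFFFF........  {a→[1, 2, 3]; c→[0, 4, 5]}
  7. truncate(a, 2)  ⇒  FFF.FF........  {a→[1, 2]; c→[0, 4, 5]}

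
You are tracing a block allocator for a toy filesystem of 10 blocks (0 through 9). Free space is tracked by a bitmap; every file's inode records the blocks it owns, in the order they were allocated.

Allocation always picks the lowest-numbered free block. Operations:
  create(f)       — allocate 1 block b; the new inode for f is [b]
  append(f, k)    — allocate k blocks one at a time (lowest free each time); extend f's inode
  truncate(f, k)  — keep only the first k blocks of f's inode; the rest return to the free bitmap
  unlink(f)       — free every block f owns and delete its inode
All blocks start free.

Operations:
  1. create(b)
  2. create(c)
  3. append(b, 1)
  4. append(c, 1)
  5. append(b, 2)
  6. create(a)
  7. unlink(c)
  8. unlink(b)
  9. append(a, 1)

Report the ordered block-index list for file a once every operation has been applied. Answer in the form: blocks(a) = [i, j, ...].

[1] create(b) — b=0 (map F.........)
[2] create(c) — b=0 c=1 (map FF........)
[3] append(b, 1) — b=0,2 c=1 (map FFF.......)
[4] append(c, 1) — b=0,2 c=1,3 (map FFFF......)
[5] append(b, 2) — b=0,2,4,5 c=1,3 (map FFFFFF....)
[6] create(a) — a=6 b=0,2,4,5 c=1,3 (map FFFFFFF...)
[7] unlink(c) — a=6 b=0,2,4,5 (map F.F.FFF...)
[8] unlink(b) — a=6 (map ......F...)
[9] append(a, 1) — a=6,0 (map F.....F...)

blocks(a) = [6, 0]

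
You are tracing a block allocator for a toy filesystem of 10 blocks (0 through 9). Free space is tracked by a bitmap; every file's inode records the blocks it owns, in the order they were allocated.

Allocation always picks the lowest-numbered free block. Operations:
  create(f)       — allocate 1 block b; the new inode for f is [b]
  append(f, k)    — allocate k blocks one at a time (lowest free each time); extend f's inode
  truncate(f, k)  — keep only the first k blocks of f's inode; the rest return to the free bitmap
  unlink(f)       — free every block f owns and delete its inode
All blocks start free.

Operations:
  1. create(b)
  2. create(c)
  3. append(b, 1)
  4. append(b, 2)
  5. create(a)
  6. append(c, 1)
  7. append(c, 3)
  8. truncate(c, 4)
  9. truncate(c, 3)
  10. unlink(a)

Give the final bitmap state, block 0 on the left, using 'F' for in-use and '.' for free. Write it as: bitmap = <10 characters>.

bitmap = FFFFF.FF..

create(b): bitmap=F......... | b=[0]
create(c): bitmap=FF........ | b=[0] c=[1]
append(b, 1): bitmap=FFF....... | b=[0, 2] c=[1]
append(b, 2): bitmap=FFFFF..... | b=[0, 2, 3, 4] c=[1]
create(a): bitmap=FFFFFF.... | a=[5] b=[0, 2, 3, 4] c=[1]
append(c, 1): bitmap=FFFFFFF... | a=[5] b=[0, 2, 3, 4] c=[1, 6]
append(c, 3): bitmap=FFFFFFFFFF | a=[5] b=[0, 2, 3, 4] c=[1, 6, 7, 8, 9]
truncate(c, 4): bitmap=FFFFFFFFF. | a=[5] b=[0, 2, 3, 4] c=[1, 6, 7, 8]
truncate(c, 3): bitmap=FFFFFFFF.. | a=[5] b=[0, 2, 3, 4] c=[1, 6, 7]
unlink(a): bitmap=FFFFF.FF.. | b=[0, 2, 3, 4] c=[1, 6, 7]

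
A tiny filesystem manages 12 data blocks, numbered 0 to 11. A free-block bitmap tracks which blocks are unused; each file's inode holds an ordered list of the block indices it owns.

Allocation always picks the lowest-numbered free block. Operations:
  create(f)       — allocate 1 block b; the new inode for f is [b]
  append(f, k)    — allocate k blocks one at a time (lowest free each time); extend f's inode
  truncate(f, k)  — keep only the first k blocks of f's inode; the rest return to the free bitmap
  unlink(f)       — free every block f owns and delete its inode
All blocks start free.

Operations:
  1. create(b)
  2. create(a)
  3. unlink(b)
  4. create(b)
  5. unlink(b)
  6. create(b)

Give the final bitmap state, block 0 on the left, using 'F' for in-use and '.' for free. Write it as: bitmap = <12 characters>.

  1. create(b)  ⇒  F...........  {b→[0]}
  2. create(a)  ⇒  FF..........  {a→[1]; b→[0]}
  3. unlink(b)  ⇒  .F..........  {a→[1]}
  4. create(b)  ⇒  FF..........  {a→[1]; b→[0]}
  5. unlink(b)  ⇒  .F..........  {a→[1]}
  6. create(b)  ⇒  FF..........  {a→[1]; b→[0]}

bitmap = FF..........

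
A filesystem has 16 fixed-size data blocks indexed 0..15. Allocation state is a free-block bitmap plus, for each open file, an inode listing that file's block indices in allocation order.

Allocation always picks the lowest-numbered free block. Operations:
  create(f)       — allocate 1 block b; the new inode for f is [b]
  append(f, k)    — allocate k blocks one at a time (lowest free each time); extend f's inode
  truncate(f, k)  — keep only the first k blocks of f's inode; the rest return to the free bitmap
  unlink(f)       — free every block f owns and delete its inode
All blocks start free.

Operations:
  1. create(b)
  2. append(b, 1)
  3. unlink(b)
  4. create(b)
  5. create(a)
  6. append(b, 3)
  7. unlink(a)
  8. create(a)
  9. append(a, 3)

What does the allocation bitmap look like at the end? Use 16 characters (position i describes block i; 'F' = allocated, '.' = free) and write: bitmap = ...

after create(b) → b:[0]  free=[F...............]
after append(b, 1) → b:[0, 1]  free=[FF..............]
after unlink(b) →   free=[................]
after create(b) → b:[0]  free=[F...............]
after create(a) → a:[1], b:[0]  free=[FF..............]
after append(b, 3) → a:[1], b:[0, 2, 3, 4]  free=[FFFFF...........]
after unlink(a) → b:[0, 2, 3, 4]  free=[F.FFF...........]
after create(a) → a:[1], b:[0, 2, 3, 4]  free=[FFFFF...........]
after append(a, 3) → a:[1, 5, 6, 7], b:[0, 2, 3, 4]  free=[FFFFFFFF........]

bitmap = FFFFFFFF........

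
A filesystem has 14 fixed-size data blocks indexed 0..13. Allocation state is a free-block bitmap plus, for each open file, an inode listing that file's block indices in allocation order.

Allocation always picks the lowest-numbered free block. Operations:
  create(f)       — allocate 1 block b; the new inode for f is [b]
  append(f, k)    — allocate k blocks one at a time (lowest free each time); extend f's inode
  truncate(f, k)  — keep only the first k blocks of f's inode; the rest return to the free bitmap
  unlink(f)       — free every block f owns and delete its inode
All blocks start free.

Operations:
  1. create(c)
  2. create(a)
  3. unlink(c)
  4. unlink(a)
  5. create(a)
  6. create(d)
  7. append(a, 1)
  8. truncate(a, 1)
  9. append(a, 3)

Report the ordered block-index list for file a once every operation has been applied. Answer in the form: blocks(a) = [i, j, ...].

[1] create(c) — c=0 (map F.............)
[2] create(a) — a=1 c=0 (map FF............)
[3] unlink(c) — a=1 (map .F............)
[4] unlink(a) —  (map ..............)
[5] create(a) — a=0 (map F.............)
[6] create(d) — a=0 d=1 (map FF............)
[7] append(a, 1) — a=0,2 d=1 (map FFF...........)
[8] truncate(a, 1) — a=0 d=1 (map FF............)
[9] append(a, 3) — a=0,2,3,4 d=1 (map FFFFF.........)

blocks(a) = [0, 2, 3, 4]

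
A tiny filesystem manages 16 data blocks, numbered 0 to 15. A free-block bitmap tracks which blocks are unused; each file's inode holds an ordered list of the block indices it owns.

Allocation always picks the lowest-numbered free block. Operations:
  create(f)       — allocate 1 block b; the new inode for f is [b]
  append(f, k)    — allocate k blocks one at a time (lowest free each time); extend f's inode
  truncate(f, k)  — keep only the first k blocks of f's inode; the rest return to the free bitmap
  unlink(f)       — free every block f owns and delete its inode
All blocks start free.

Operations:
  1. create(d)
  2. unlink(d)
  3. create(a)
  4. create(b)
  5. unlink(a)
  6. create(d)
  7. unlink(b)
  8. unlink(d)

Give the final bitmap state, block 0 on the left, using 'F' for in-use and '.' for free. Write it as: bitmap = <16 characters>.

bitmap = ................

create(d): bitmap=F............... | d=[0]
unlink(d): bitmap=................ | 
create(a): bitmap=F............... | a=[0]
create(b): bitmap=FF.............. | a=[0] b=[1]
unlink(a): bitmap=.F.............. | b=[1]
create(d): bitmap=FF.............. | b=[1] d=[0]
unlink(b): bitmap=F............... | d=[0]
unlink(d): bitmap=................ | 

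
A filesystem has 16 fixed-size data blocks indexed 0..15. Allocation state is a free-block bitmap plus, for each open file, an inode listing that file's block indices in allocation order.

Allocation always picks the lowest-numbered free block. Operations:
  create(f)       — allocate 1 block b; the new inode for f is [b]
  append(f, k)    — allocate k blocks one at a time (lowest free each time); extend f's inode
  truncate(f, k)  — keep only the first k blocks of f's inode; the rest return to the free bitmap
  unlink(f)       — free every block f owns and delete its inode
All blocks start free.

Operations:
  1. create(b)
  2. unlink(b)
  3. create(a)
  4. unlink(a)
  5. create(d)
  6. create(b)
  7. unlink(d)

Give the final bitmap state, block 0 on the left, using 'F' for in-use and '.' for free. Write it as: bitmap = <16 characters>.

create(b): bitmap=F............... | b=[0]
unlink(b): bitmap=................ | 
create(a): bitmap=F............... | a=[0]
unlink(a): bitmap=................ | 
create(d): bitmap=F............... | d=[0]
create(b): bitmap=FF.............. | b=[1] d=[0]
unlink(d): bitmap=.F.............. | b=[1]

bitmap = .F..............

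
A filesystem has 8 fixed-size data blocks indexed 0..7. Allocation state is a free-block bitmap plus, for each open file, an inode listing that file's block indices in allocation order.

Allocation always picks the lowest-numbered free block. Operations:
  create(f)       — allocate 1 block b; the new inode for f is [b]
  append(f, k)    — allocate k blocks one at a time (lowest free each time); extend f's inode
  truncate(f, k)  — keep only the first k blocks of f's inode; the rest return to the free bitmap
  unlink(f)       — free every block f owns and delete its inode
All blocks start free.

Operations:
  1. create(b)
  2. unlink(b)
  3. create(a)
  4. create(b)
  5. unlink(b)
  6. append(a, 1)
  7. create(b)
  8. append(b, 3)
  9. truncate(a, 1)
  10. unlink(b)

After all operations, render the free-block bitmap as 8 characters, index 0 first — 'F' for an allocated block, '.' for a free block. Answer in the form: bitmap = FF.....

create(b): bitmap=F....... | b=[0]
unlink(b): bitmap=........ | 
create(a): bitmap=F....... | a=[0]
create(b): bitmap=FF...... | a=[0] b=[1]
unlink(b): bitmap=F....... | a=[0]
append(a, 1): bitmap=FF...... | a=[0, 1]
create(b): bitmap=FFF..... | a=[0, 1] b=[2]
append(b, 3): bitmap=FFFFFF.. | a=[0, 1] b=[2, 3, 4, 5]
truncate(a, 1): bitmap=F.FFFF.. | a=[0] b=[2, 3, 4, 5]
unlink(b): bitmap=F....... | a=[0]

bitmap = F.......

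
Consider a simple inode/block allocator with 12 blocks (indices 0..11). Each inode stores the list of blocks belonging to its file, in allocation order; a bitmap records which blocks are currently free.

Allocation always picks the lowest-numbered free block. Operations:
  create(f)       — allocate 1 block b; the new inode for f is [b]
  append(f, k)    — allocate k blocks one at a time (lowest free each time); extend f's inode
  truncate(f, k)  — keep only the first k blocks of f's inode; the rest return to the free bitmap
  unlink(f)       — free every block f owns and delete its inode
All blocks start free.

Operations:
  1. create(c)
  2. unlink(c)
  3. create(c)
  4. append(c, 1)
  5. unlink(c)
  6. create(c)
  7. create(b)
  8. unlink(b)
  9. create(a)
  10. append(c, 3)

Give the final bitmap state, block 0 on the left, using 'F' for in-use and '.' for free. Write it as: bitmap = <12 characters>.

bitmap = FFFFF.......

create(c): bitmap=F........... | c=[0]
unlink(c): bitmap=............ | 
create(c): bitmap=F........... | c=[0]
append(c, 1): bitmap=FF.......... | c=[0, 1]
unlink(c): bitmap=............ | 
create(c): bitmap=F........... | c=[0]
create(b): bitmap=FF.......... | b=[1] c=[0]
unlink(b): bitmap=F........... | c=[0]
create(a): bitmap=FF.......... | a=[1] c=[0]
append(c, 3): bitmap=FFFFF....... | a=[1] c=[0, 2, 3, 4]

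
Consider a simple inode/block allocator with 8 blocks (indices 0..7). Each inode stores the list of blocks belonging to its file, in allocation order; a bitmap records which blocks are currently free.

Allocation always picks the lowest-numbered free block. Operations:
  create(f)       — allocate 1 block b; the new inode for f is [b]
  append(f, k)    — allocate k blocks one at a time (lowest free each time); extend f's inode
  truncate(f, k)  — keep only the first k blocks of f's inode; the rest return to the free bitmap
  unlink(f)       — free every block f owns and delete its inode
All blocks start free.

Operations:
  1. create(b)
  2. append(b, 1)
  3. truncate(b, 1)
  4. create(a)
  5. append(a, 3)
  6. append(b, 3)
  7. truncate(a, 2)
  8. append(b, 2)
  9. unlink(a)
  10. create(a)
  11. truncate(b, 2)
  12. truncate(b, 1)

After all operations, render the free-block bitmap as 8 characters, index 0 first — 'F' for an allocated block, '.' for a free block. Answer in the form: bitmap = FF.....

bitmap = FF......

[1] create(b) — b=0 (map F.......)
[2] append(b, 1) — b=0,1 (map FF......)
[3] truncate(b, 1) — b=0 (map F.......)
[4] create(a) — a=1 b=0 (map FF......)
[5] append(a, 3) — a=1,2,3,4 b=0 (map FFFFF...)
[6] append(b, 3) — a=1,2,3,4 b=0,5,6,7 (map FFFFFFFF)
[7] truncate(a, 2) — a=1,2 b=0,5,6,7 (map FFF..FFF)
[8] append(b, 2) — a=1,2 b=0,5,6,7,3,4 (map FFFFFFFF)
[9] unlink(a) — b=0,5,6,7,3,4 (map F..FFFFF)
[10] create(a) — a=1 b=0,5,6,7,3,4 (map FF.FFFFF)
[11] truncate(b, 2) — a=1 b=0,5 (map FF...F..)
[12] truncate(b, 1) — a=1 b=0 (map FF......)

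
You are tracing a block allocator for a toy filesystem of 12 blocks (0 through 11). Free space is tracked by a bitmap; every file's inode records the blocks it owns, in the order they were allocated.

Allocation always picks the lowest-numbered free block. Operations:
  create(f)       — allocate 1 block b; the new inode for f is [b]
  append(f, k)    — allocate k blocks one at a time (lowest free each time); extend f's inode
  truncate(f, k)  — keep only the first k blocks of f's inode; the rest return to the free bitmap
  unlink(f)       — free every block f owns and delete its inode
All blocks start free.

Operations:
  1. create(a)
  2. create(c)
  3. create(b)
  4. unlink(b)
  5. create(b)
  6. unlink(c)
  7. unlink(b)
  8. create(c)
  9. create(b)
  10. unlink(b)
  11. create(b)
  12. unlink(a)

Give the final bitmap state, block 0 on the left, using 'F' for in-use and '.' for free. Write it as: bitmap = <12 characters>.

  1. create(a)  ⇒  F...........  {a→[0]}
  2. create(c)  ⇒  FF..........  {a→[0]; c→[1]}
  3. create(b)  ⇒  FFF.........  {a→[0]; b→[2]; c→[1]}
  4. unlink(b)  ⇒  FF..........  {a→[0]; c→[1]}
  5. create(b)  ⇒  FFF.........  {a→[0]; b→[2]; c→[1]}
  6. unlink(c)  ⇒  F.F.........  {a→[0]; b→[2]}
  7. unlink(b)  ⇒  F...........  {a→[0]}
  8. create(c)  ⇒  FF..........  {a→[0]; c→[1]}
  9. create(b)  ⇒  FFF.........  {a→[0]; b→[2]; c→[1]}
  10. unlink(b)  ⇒  FF..........  {a→[0]; c→[1]}
  11. create(b)  ⇒  FFF.........  {a→[0]; b→[2]; c→[1]}
  12. unlink(a)  ⇒  .FF.........  {b→[2]; c→[1]}

bitmap = .FF.........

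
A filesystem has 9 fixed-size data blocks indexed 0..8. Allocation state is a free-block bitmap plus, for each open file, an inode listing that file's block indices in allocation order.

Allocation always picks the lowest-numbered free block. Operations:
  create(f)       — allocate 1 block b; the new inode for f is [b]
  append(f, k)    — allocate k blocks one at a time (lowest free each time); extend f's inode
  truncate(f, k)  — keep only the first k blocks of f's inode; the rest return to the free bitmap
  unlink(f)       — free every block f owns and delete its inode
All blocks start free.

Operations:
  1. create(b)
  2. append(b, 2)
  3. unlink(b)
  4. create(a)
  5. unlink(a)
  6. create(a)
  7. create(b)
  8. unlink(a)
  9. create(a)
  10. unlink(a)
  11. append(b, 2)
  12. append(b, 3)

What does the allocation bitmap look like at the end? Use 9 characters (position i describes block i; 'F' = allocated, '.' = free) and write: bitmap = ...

[1] create(b) — b=0 (map F........)
[2] append(b, 2) — b=0,1,2 (map FFF......)
[3] unlink(b) —  (map .........)
[4] create(a) — a=0 (map F........)
[5] unlink(a) —  (map .........)
[6] create(a) — a=0 (map F........)
[7] create(b) — a=0 b=1 (map FF.......)
[8] unlink(a) — b=1 (map .F.......)
[9] create(a) — a=0 b=1 (map FF.......)
[10] unlink(a) — b=1 (map .F.......)
[11] append(b, 2) — b=1,0,2 (map FFF......)
[12] append(b, 3) — b=1,0,2,3,4,5 (map FFFFFF...)

bitmap = FFFFFF...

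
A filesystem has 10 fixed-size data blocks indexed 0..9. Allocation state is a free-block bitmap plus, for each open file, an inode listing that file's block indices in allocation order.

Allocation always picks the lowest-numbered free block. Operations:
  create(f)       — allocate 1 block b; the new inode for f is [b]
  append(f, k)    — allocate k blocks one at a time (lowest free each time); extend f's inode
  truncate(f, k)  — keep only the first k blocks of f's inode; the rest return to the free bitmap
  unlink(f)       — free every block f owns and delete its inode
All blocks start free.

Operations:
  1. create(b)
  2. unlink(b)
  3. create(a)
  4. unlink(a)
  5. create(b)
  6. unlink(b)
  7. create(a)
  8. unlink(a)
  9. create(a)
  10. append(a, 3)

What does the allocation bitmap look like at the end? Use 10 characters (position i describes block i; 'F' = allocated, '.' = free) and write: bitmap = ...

create(b): bitmap=F......... | b=[0]
unlink(b): bitmap=.......... | 
create(a): bitmap=F......... | a=[0]
unlink(a): bitmap=.......... | 
create(b): bitmap=F......... | b=[0]
unlink(b): bitmap=.......... | 
create(a): bitmap=F......... | a=[0]
unlink(a): bitmap=.......... | 
create(a): bitmap=F......... | a=[0]
append(a, 3): bitmap=FFFF...... | a=[0, 1, 2, 3]

bitmap = FFFF......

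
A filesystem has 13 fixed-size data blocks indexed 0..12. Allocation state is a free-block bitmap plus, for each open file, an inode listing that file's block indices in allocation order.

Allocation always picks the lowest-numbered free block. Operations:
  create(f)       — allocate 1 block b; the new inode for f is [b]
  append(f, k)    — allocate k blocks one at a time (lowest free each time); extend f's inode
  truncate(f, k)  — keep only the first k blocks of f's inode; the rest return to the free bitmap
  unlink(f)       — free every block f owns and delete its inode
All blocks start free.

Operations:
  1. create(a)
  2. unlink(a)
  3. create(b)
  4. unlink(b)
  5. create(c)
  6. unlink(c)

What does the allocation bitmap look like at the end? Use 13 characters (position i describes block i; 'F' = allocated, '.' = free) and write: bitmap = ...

bitmap = .............

after create(a) → a:[0]  free=[F............]
after unlink(a) →   free=[.............]
after create(b) → b:[0]  free=[F............]
after unlink(b) →   free=[.............]
after create(c) → c:[0]  free=[F............]
after unlink(c) →   free=[.............]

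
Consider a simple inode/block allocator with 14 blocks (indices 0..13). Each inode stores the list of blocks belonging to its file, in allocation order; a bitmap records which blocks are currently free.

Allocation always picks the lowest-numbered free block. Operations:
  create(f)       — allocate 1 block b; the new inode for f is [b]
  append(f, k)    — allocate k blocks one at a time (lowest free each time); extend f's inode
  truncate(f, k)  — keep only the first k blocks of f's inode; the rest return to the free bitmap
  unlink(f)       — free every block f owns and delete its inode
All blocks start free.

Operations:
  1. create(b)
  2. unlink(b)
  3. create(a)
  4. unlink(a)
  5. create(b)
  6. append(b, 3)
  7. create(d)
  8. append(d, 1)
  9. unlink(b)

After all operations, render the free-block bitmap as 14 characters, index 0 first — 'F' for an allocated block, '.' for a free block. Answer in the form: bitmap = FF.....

create(b): bitmap=F............. | b=[0]
unlink(b): bitmap=.............. | 
create(a): bitmap=F............. | a=[0]
unlink(a): bitmap=.............. | 
create(b): bitmap=F............. | b=[0]
append(b, 3): bitmap=FFFF.......... | b=[0, 1, 2, 3]
create(d): bitmap=FFFFF......... | b=[0, 1, 2, 3] d=[4]
append(d, 1): bitmap=FFFFFF........ | b=[0, 1, 2, 3] d=[4, 5]
unlink(b): bitmap=....FF........ | d=[4, 5]

bitmap = ....FF........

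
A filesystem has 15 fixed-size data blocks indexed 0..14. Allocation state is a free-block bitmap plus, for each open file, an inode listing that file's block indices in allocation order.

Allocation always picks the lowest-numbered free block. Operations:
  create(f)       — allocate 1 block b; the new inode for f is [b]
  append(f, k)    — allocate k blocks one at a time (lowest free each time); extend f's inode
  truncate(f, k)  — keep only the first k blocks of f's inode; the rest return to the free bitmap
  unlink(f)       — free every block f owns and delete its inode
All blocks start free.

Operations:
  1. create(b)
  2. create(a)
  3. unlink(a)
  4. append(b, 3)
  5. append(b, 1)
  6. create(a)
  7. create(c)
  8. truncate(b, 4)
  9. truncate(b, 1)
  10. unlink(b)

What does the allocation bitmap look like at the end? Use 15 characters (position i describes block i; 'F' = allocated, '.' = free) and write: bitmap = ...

after create(b) → b:[0]  free=[F..............]
after create(a) → a:[1], b:[0]  free=[FF.............]
after unlink(a) → b:[0]  free=[F..............]
after append(b, 3) → b:[0, 1, 2, 3]  free=[FFFF...........]
after append(b, 1) → b:[0, 1, 2, 3, 4]  free=[FFFFF..........]
after create(a) → a:[5], b:[0, 1, 2, 3, 4]  free=[FFFFFF.........]
after create(c) → a:[5], b:[0, 1, 2, 3, 4], c:[6]  free=[FFFFFFF........]
after truncate(b, 4) → a:[5], b:[0, 1, 2, 3], c:[6]  free=[FFFF.FF........]
after truncate(b, 1) → a:[5], b:[0], c:[6]  free=[F....FF........]
after unlink(b) → a:[5], c:[6]  free=[.....FF........]

bitmap = .....FF........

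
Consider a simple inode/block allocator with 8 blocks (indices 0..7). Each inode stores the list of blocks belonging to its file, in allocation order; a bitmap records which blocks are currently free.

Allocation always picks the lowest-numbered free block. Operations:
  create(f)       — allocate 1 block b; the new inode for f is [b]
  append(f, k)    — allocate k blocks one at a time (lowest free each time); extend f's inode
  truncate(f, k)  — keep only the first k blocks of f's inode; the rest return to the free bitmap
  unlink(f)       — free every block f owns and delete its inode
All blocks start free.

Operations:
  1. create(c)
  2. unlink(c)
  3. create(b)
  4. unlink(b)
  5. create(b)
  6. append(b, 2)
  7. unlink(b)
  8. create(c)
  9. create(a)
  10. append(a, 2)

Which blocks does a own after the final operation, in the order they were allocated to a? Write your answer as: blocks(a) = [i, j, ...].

blocks(a) = [1, 2, 3]

after create(c) → c:[0]  free=[F.......]
after unlink(c) →   free=[........]
after create(b) → b:[0]  free=[F.......]
after unlink(b) →   free=[........]
after create(b) → b:[0]  free=[F.......]
after append(b, 2) → b:[0, 1, 2]  free=[FFF.....]
after unlink(b) →   free=[........]
after create(c) → c:[0]  free=[F.......]
after create(a) → a:[1], c:[0]  free=[FF......]
after append(a, 2) → a:[1, 2, 3], c:[0]  free=[FFFF....]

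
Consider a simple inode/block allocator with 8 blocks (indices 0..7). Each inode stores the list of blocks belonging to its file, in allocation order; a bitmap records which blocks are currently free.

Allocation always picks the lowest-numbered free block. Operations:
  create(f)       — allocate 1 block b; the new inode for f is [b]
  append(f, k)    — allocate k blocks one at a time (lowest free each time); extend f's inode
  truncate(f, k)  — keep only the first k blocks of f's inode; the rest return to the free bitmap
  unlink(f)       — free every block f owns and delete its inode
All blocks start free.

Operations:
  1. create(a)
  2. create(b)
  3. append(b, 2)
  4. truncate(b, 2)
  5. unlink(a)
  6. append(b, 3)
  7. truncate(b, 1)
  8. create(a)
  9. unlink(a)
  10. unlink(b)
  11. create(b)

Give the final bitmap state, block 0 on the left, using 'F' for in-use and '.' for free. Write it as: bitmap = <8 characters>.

create(a): bitmap=F....... | a=[0]
create(b): bitmap=FF...... | a=[0] b=[1]
append(b, 2): bitmap=FFFF.... | a=[0] b=[1, 2, 3]
truncate(b, 2): bitmap=FFF..... | a=[0] b=[1, 2]
unlink(a): bitmap=.FF..... | b=[1, 2]
append(b, 3): bitmap=FFFFF... | b=[1, 2, 0, 3, 4]
truncate(b, 1): bitmap=.F...... | b=[1]
create(a): bitmap=FF...... | a=[0] b=[1]
unlink(a): bitmap=.F...... | b=[1]
unlink(b): bitmap=........ | 
create(b): bitmap=F....... | b=[0]

bitmap = F.......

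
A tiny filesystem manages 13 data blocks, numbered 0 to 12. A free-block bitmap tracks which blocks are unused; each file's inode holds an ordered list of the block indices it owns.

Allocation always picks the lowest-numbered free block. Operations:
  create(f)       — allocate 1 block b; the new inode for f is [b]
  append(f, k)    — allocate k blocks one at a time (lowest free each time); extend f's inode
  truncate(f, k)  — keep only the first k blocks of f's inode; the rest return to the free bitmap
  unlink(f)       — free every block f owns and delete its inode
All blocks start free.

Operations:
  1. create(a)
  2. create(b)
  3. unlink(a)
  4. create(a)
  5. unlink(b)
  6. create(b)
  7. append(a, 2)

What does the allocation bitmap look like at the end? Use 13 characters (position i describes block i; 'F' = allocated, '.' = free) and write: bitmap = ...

create(a): bitmap=F............ | a=[0]
create(b): bitmap=FF........... | a=[0] b=[1]
unlink(a): bitmap=.F........... | b=[1]
create(a): bitmap=FF........... | a=[0] b=[1]
unlink(b): bitmap=F............ | a=[0]
create(b): bitmap=FF........... | a=[0] b=[1]
append(a, 2): bitmap=FFFF......... | a=[0, 2, 3] b=[1]

bitmap = FFFF.........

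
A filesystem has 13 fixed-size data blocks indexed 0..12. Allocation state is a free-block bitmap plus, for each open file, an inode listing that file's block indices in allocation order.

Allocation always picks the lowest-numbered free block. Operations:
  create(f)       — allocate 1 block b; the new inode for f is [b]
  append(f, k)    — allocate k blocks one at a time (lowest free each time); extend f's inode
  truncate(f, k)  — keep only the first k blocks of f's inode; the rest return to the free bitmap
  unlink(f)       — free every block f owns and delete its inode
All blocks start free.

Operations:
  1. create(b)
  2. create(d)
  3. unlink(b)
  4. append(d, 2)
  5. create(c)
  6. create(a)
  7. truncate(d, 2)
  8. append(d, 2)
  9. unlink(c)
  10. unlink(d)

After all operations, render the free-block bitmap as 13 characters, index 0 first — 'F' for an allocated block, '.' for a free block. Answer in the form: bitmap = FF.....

after create(b) → b:[0]  free=[F............]
after create(d) → b:[0], d:[1]  free=[FF...........]
after unlink(b) → d:[1]  free=[.F...........]
after append(d, 2) → d:[1, 0, 2]  free=[FFF..........]
after create(c) → c:[3], d:[1, 0, 2]  free=[FFFF.........]
after create(a) → a:[4], c:[3], d:[1, 0, 2]  free=[FFFFF........]
after truncate(d, 2) → a:[4], c:[3], d:[1, 0]  free=[FF.FF........]
after append(d, 2) → a:[4], c:[3], d:[1, 0, 2, 5]  free=[FFFFFF.......]
after unlink(c) → a:[4], d:[1, 0, 2, 5]  free=[FFF.FF.......]
after unlink(d) → a:[4]  free=[....F........]

bitmap = ....F........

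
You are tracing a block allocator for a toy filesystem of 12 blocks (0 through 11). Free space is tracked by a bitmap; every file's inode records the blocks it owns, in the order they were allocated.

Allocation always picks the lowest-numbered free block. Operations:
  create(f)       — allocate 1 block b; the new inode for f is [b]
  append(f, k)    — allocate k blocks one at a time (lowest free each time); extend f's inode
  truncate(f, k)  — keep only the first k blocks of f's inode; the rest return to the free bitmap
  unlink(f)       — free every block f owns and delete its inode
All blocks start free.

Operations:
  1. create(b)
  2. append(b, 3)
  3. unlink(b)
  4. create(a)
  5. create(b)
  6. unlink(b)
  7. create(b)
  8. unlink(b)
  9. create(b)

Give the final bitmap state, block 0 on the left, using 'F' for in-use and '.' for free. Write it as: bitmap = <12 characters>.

  1. create(b)  ⇒  F...........  {b→[0]}
  2. append(b, 3)  ⇒  FFFF........  {b→[0, 1, 2, 3]}
  3. unlink(b)  ⇒  ............  {}
  4. create(a)  ⇒  F...........  {a→[0]}
  5. create(b)  ⇒  FF..........  {a→[0]; b→[1]}
  6. unlink(b)  ⇒  F...........  {a→[0]}
  7. create(b)  ⇒  FF..........  {a→[0]; b→[1]}
  8. unlink(b)  ⇒  F...........  {a→[0]}
  9. create(b)  ⇒  FF..........  {a→[0]; b→[1]}

bitmap = FF..........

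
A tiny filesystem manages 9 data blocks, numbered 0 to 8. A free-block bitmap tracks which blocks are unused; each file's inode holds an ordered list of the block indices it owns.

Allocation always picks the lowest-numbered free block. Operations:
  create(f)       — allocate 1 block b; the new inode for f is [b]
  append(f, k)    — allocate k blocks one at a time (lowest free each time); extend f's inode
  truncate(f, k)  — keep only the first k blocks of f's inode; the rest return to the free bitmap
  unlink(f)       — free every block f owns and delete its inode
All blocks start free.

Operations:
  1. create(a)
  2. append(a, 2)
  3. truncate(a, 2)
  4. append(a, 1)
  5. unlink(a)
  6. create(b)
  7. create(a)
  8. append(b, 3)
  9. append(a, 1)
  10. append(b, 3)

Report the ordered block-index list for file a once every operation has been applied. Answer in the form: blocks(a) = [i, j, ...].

blocks(a) = [1, 5]

after create(a) → a:[0]  free=[F........]
after append(a, 2) → a:[0, 1, 2]  free=[FFF......]
after truncate(a, 2) → a:[0, 1]  free=[FF.......]
after append(a, 1) → a:[0, 1, 2]  free=[FFF......]
after unlink(a) →   free=[.........]
after create(b) → b:[0]  free=[F........]
after create(a) → a:[1], b:[0]  free=[FF.......]
after append(b, 3) → a:[1], b:[0, 2, 3, 4]  free=[FFFFF....]
after append(a, 1) → a:[1, 5], b:[0, 2, 3, 4]  free=[FFFFFF...]
after append(b, 3) → a:[1, 5], b:[0, 2, 3, 4, 6, 7, 8]  free=[FFFFFFFFF]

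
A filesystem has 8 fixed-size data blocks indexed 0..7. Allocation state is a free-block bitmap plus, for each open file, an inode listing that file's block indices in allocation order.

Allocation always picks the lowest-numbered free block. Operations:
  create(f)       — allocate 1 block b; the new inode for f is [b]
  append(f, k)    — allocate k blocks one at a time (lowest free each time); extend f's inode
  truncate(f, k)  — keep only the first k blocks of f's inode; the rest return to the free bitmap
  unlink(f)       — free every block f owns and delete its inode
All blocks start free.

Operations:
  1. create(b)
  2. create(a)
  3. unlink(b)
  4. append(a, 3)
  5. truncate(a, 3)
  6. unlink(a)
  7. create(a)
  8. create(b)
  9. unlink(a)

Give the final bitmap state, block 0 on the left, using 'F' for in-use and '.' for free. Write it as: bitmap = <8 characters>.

[1] create(b) — b=0 (map F.......)
[2] create(a) — a=1 b=0 (map FF......)
[3] unlink(b) — a=1 (map .F......)
[4] append(a, 3) — a=1,0,2,3 (map FFFF....)
[5] truncate(a, 3) — a=1,0,2 (map FFF.....)
[6] unlink(a) —  (map ........)
[7] create(a) — a=0 (map F.......)
[8] create(b) — a=0 b=1 (map FF......)
[9] unlink(a) — b=1 (map .F......)

bitmap = .F......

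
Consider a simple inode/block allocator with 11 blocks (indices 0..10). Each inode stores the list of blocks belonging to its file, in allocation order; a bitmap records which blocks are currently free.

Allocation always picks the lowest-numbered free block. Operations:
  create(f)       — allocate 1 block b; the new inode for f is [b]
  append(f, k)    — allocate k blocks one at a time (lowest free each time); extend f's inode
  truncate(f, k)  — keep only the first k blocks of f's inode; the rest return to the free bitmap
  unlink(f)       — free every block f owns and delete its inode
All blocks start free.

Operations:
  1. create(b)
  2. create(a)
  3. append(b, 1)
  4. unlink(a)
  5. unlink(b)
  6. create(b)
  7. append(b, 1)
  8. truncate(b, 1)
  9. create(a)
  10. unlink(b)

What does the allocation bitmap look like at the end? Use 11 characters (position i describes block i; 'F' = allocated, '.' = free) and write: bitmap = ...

bitmap = .F.........

[1] create(b) — b=0 (map F..........)
[2] create(a) — a=1 b=0 (map FF.........)
[3] append(b, 1) — a=1 b=0,2 (map FFF........)
[4] unlink(a) — b=0,2 (map F.F........)
[5] unlink(b) —  (map ...........)
[6] create(b) — b=0 (map F..........)
[7] append(b, 1) — b=0,1 (map FF.........)
[8] truncate(b, 1) — b=0 (map F..........)
[9] create(a) — a=1 b=0 (map FF.........)
[10] unlink(b) — a=1 (map .F.........)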